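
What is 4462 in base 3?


Divide by 3 repeatedly:
4462 ÷ 3 = 1487 remainder 1
1487 ÷ 3 = 495 remainder 2
495 ÷ 3 = 165 remainder 0
165 ÷ 3 = 55 remainder 0
55 ÷ 3 = 18 remainder 1
18 ÷ 3 = 6 remainder 0
6 ÷ 3 = 2 remainder 0
2 ÷ 3 = 0 remainder 2
Reading remainders bottom-up:
= 20010021


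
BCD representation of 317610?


Each digit → 4-bit binary:
  3 → 0011
  1 → 0001
  7 → 0111
  6 → 0110
  1 → 0001
  0 → 0000
= 0011 0001 0111 0110 0001 0000


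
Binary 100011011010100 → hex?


Group into 4-bit nibbles: 0100011011010100
  0100 = 4
  0110 = 6
  1101 = D
  0100 = 4
= 0x46D4


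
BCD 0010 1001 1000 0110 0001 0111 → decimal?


Each 4-bit group → digit:
  0010 → 2
  1001 → 9
  1000 → 8
  0110 → 6
  0001 → 1
  0111 → 7
= 298617


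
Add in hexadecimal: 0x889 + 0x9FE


Align and add column by column (LSB to MSB, each column mod 16 with carry):
  0889
+ 09FE
  ----
  col 0: 9(9) + E(14) + 0 (carry in) = 23 → 7(7), carry out 1
  col 1: 8(8) + F(15) + 1 (carry in) = 24 → 8(8), carry out 1
  col 2: 8(8) + 9(9) + 1 (carry in) = 18 → 2(2), carry out 1
  col 3: 0(0) + 0(0) + 1 (carry in) = 1 → 1(1), carry out 0
Reading digits MSB→LSB: 1287
Strip leading zeros: 1287
= 0x1287


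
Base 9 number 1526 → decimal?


Positional values (base 9):
  6 × 9^0 = 6 × 1 = 6
  2 × 9^1 = 2 × 9 = 18
  5 × 9^2 = 5 × 81 = 405
  1 × 9^3 = 1 × 729 = 729
Sum = 6 + 18 + 405 + 729
= 1158


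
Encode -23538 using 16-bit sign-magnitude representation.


Sign bit: 1 (negative)
Magnitude: 23538 = 101101111110010
= 1101101111110010


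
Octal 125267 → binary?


Each octal digit → 3 binary bits:
  1 = 001
  2 = 010
  5 = 101
  2 = 010
  6 = 110
  7 = 111
Concatenate: 001 010 101 010 110 111
= 001010101010110111


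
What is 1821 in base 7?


Divide by 7 repeatedly:
1821 ÷ 7 = 260 remainder 1
260 ÷ 7 = 37 remainder 1
37 ÷ 7 = 5 remainder 2
5 ÷ 7 = 0 remainder 5
Reading remainders bottom-up:
= 5211


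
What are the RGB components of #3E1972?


Hex: #3E1972
R = 3E₁₆ = 62
G = 19₁₆ = 25
B = 72₁₆ = 114
= RGB(62, 25, 114)


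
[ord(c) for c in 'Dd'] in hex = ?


String: 'Dd'  (2 characters)
Per-character ASCII lookup:
  'D': uppercase starts at 65: 'D' = 65 + 3 = 68 → 0x44
  'd': lowercase starts at 97: 'd' = 97 + 3 = 100 → 0x64
= 0x44 0x64


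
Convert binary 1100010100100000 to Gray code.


Binary: 1100010100100000
Gray code: G = B XOR (B >> 1)
B >> 1 = 0110001010010000
1100010100100000 XOR 0110001010010000:
  1 XOR 0 = 1
  1 XOR 1 = 0
  0 XOR 1 = 1
  0 XOR 0 = 0
  0 XOR 0 = 0
  1 XOR 0 = 1
  0 XOR 1 = 1
  1 XOR 0 = 1
  0 XOR 1 = 1
  0 XOR 0 = 0
  1 XOR 0 = 1
  0 XOR 1 = 1
  0 XOR 0 = 0
  0 XOR 0 = 0
  0 XOR 0 = 0
  0 XOR 0 = 0
= 1010011110110000


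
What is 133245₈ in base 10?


Positional values:
Position 0: 5 × 8^0 = 5
Position 1: 4 × 8^1 = 32
Position 2: 2 × 8^2 = 128
Position 3: 3 × 8^3 = 1536
Position 4: 3 × 8^4 = 12288
Position 5: 1 × 8^5 = 32768
Sum = 5 + 32 + 128 + 1536 + 12288 + 32768
= 46757


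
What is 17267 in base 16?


Divide by 16 repeatedly:
17267 ÷ 16 = 1079 remainder 3 (3)
1079 ÷ 16 = 67 remainder 7 (7)
67 ÷ 16 = 4 remainder 3 (3)
4 ÷ 16 = 0 remainder 4 (4)
Reading remainders bottom-up:
= 0x4373


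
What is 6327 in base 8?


Divide by 8 repeatedly:
6327 ÷ 8 = 790 remainder 7
790 ÷ 8 = 98 remainder 6
98 ÷ 8 = 12 remainder 2
12 ÷ 8 = 1 remainder 4
1 ÷ 8 = 0 remainder 1
Reading remainders bottom-up:
= 0o14267


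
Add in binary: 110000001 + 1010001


Align and add column by column (LSB to MSB, carry propagating):
  0110000001
+ 0001010001
  ----------
  col 0: 1 + 1 + 0 (carry in) = 2 → bit 0, carry out 1
  col 1: 0 + 0 + 1 (carry in) = 1 → bit 1, carry out 0
  col 2: 0 + 0 + 0 (carry in) = 0 → bit 0, carry out 0
  col 3: 0 + 0 + 0 (carry in) = 0 → bit 0, carry out 0
  col 4: 0 + 1 + 0 (carry in) = 1 → bit 1, carry out 0
  col 5: 0 + 0 + 0 (carry in) = 0 → bit 0, carry out 0
  col 6: 0 + 1 + 0 (carry in) = 1 → bit 1, carry out 0
  col 7: 1 + 0 + 0 (carry in) = 1 → bit 1, carry out 0
  col 8: 1 + 0 + 0 (carry in) = 1 → bit 1, carry out 0
  col 9: 0 + 0 + 0 (carry in) = 0 → bit 0, carry out 0
Reading bits MSB→LSB: 0111010010
Strip leading zeros: 111010010
= 111010010


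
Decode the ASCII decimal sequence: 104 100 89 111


Codes (decimal): 104 100 89 111
Per-code ASCII lookup:
  104  (range 97-122: lowercase, 104 - 97 = 7) → 'h'
  100  (range 97-122: lowercase, 100 - 97 = 3) → 'd'
  89  (range 65-90: uppercase, 89 - 65 = 24) → 'Y'
  111  (range 97-122: lowercase, 111 - 97 = 14) → 'o'
= 'hdYo'


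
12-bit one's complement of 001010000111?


Original: 001010000111
Invert all bits:
  bit 0: 0 → 1
  bit 1: 0 → 1
  bit 2: 1 → 0
  bit 3: 0 → 1
  bit 4: 1 → 0
  bit 5: 0 → 1
  bit 6: 0 → 1
  bit 7: 0 → 1
  bit 8: 0 → 1
  bit 9: 1 → 0
  bit 10: 1 → 0
  bit 11: 1 → 0
= 110101111000


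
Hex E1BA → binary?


Each hex digit → 4 binary bits:
  E = 1110
  1 = 0001
  B = 1011
  A = 1010
Concatenate: 1110 0001 1011 1010
= 1110000110111010


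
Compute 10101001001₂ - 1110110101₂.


Align and subtract column by column (LSB to MSB, borrowing when needed):
  10101001001
- 01110110101
  -----------
  col 0: (1 - 0 borrow-in) - 1 → 1 - 1 = 0, borrow out 0
  col 1: (0 - 0 borrow-in) - 0 → 0 - 0 = 0, borrow out 0
  col 2: (0 - 0 borrow-in) - 1 → borrow from next column: (0+2) - 1 = 1, borrow out 1
  col 3: (1 - 1 borrow-in) - 0 → 0 - 0 = 0, borrow out 0
  col 4: (0 - 0 borrow-in) - 1 → borrow from next column: (0+2) - 1 = 1, borrow out 1
  col 5: (0 - 1 borrow-in) - 1 → borrow from next column: (-1+2) - 1 = 0, borrow out 1
  col 6: (1 - 1 borrow-in) - 0 → 0 - 0 = 0, borrow out 0
  col 7: (0 - 0 borrow-in) - 1 → borrow from next column: (0+2) - 1 = 1, borrow out 1
  col 8: (1 - 1 borrow-in) - 1 → borrow from next column: (0+2) - 1 = 1, borrow out 1
  col 9: (0 - 1 borrow-in) - 1 → borrow from next column: (-1+2) - 1 = 0, borrow out 1
  col 10: (1 - 1 borrow-in) - 0 → 0 - 0 = 0, borrow out 0
Reading bits MSB→LSB: 00110010100
Strip leading zeros: 110010100
= 110010100


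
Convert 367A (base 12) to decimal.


Positional values (base 12):
  A × 12^0 = 10 × 1 = 10
  7 × 12^1 = 7 × 12 = 84
  6 × 12^2 = 6 × 144 = 864
  3 × 12^3 = 3 × 1728 = 5184
Sum = 10 + 84 + 864 + 5184
= 6142


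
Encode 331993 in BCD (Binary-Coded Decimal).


Each digit → 4-bit binary:
  3 → 0011
  3 → 0011
  1 → 0001
  9 → 1001
  9 → 1001
  3 → 0011
= 0011 0011 0001 1001 1001 0011


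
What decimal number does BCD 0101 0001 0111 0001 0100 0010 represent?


Each 4-bit group → digit:
  0101 → 5
  0001 → 1
  0111 → 7
  0001 → 1
  0100 → 4
  0010 → 2
= 517142


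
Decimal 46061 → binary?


Divide by 2 repeatedly:
46061 ÷ 2 = 23030 remainder 1
23030 ÷ 2 = 11515 remainder 0
11515 ÷ 2 = 5757 remainder 1
5757 ÷ 2 = 2878 remainder 1
2878 ÷ 2 = 1439 remainder 0
1439 ÷ 2 = 719 remainder 1
719 ÷ 2 = 359 remainder 1
359 ÷ 2 = 179 remainder 1
179 ÷ 2 = 89 remainder 1
89 ÷ 2 = 44 remainder 1
44 ÷ 2 = 22 remainder 0
22 ÷ 2 = 11 remainder 0
11 ÷ 2 = 5 remainder 1
5 ÷ 2 = 2 remainder 1
2 ÷ 2 = 1 remainder 0
1 ÷ 2 = 0 remainder 1
Reading remainders bottom-up:
= 1011001111101101


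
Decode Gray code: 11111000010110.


Gray code: 11111000010110
MSB stays the same: 1
Each subsequent bit = prev_binary XOR current_gray:
  B[1] = 1 XOR 1 = 0
  B[2] = 0 XOR 1 = 1
  B[3] = 1 XOR 1 = 0
  B[4] = 0 XOR 1 = 1
  B[5] = 1 XOR 0 = 1
  B[6] = 1 XOR 0 = 1
  B[7] = 1 XOR 0 = 1
  B[8] = 1 XOR 0 = 1
  B[9] = 1 XOR 1 = 0
  B[10] = 0 XOR 0 = 0
  B[11] = 0 XOR 1 = 1
  B[12] = 1 XOR 1 = 0
  B[13] = 0 XOR 0 = 0
= 10101111100100 (11236 decimal)


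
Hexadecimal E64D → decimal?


Positional values:
Position 0: D × 16^0 = 13 × 1 = 13
Position 1: 4 × 16^1 = 4 × 16 = 64
Position 2: 6 × 16^2 = 6 × 256 = 1536
Position 3: E × 16^3 = 14 × 4096 = 57344
Sum = 13 + 64 + 1536 + 57344
= 58957


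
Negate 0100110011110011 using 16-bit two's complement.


Original: 0100110011110011
Step 1 - Invert all bits: 1011001100001100
Step 2 - Add 1: 1011001100001100 + 1
= 1011001100001101 (represents -19699)


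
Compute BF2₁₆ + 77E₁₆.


Align and add column by column (LSB to MSB, each column mod 16 with carry):
  0BF2
+ 077E
  ----
  col 0: 2(2) + E(14) + 0 (carry in) = 16 → 0(0), carry out 1
  col 1: F(15) + 7(7) + 1 (carry in) = 23 → 7(7), carry out 1
  col 2: B(11) + 7(7) + 1 (carry in) = 19 → 3(3), carry out 1
  col 3: 0(0) + 0(0) + 1 (carry in) = 1 → 1(1), carry out 0
Reading digits MSB→LSB: 1370
Strip leading zeros: 1370
= 0x1370


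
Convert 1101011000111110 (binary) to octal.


Group into 3-bit groups: 001101011000111110
  001 = 1
  101 = 5
  011 = 3
  000 = 0
  111 = 7
  110 = 6
= 0o153076


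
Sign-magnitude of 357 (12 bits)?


Sign bit: 0 (positive)
Magnitude: 357 = 00101100101
= 000101100101


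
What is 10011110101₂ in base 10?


Positional values:
Bit 0: 1 × 2^0 = 1
Bit 2: 1 × 2^2 = 4
Bit 4: 1 × 2^4 = 16
Bit 5: 1 × 2^5 = 32
Bit 6: 1 × 2^6 = 64
Bit 7: 1 × 2^7 = 128
Bit 10: 1 × 2^10 = 1024
Sum = 1 + 4 + 16 + 32 + 64 + 128 + 1024
= 1269


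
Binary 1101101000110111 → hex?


Group into 4-bit nibbles: 1101101000110111
  1101 = D
  1010 = A
  0011 = 3
  0111 = 7
= 0xDA37


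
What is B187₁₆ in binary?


Each hex digit → 4 binary bits:
  B = 1011
  1 = 0001
  8 = 1000
  7 = 0111
Concatenate: 1011 0001 1000 0111
= 1011000110000111


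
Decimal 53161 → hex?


Divide by 16 repeatedly:
53161 ÷ 16 = 3322 remainder 9 (9)
3322 ÷ 16 = 207 remainder 10 (A)
207 ÷ 16 = 12 remainder 15 (F)
12 ÷ 16 = 0 remainder 12 (C)
Reading remainders bottom-up:
= 0xCFA9


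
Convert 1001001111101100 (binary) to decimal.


Positional values:
Bit 2: 1 × 2^2 = 4
Bit 3: 1 × 2^3 = 8
Bit 5: 1 × 2^5 = 32
Bit 6: 1 × 2^6 = 64
Bit 7: 1 × 2^7 = 128
Bit 8: 1 × 2^8 = 256
Bit 9: 1 × 2^9 = 512
Bit 12: 1 × 2^12 = 4096
Bit 15: 1 × 2^15 = 32768
Sum = 4 + 8 + 32 + 64 + 128 + 256 + 512 + 4096 + 32768
= 37868


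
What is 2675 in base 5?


Divide by 5 repeatedly:
2675 ÷ 5 = 535 remainder 0
535 ÷ 5 = 107 remainder 0
107 ÷ 5 = 21 remainder 2
21 ÷ 5 = 4 remainder 1
4 ÷ 5 = 0 remainder 4
Reading remainders bottom-up:
= 41200


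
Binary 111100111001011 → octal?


Group into 3-bit groups: 111100111001011
  111 = 7
  100 = 4
  111 = 7
  001 = 1
  011 = 3
= 0o74713


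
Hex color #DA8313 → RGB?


Hex: #DA8313
R = DA₁₆ = 218
G = 83₁₆ = 131
B = 13₁₆ = 19
= RGB(218, 131, 19)


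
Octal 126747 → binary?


Each octal digit → 3 binary bits:
  1 = 001
  2 = 010
  6 = 110
  7 = 111
  4 = 100
  7 = 111
Concatenate: 001 010 110 111 100 111
= 001010110111100111


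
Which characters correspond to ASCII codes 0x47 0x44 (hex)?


Codes (hex): 0x47 0x44
Per-code ASCII lookup:
  0x47 = 71  (range 65-90: uppercase, 71 - 65 = 6) → 'G'
  0x44 = 68  (range 65-90: uppercase, 68 - 65 = 3) → 'D'
= 'GD'


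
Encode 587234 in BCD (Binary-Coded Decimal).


Each digit → 4-bit binary:
  5 → 0101
  8 → 1000
  7 → 0111
  2 → 0010
  3 → 0011
  4 → 0100
= 0101 1000 0111 0010 0011 0100


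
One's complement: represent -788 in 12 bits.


Original: 001100010100
Invert all bits:
  bit 0: 0 → 1
  bit 1: 0 → 1
  bit 2: 1 → 0
  bit 3: 1 → 0
  bit 4: 0 → 1
  bit 5: 0 → 1
  bit 6: 0 → 1
  bit 7: 1 → 0
  bit 8: 0 → 1
  bit 9: 1 → 0
  bit 10: 0 → 1
  bit 11: 0 → 1
= 110011101011


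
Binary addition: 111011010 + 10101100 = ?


Align and add column by column (LSB to MSB, carry propagating):
  0111011010
+ 0010101100
  ----------
  col 0: 0 + 0 + 0 (carry in) = 0 → bit 0, carry out 0
  col 1: 1 + 0 + 0 (carry in) = 1 → bit 1, carry out 0
  col 2: 0 + 1 + 0 (carry in) = 1 → bit 1, carry out 0
  col 3: 1 + 1 + 0 (carry in) = 2 → bit 0, carry out 1
  col 4: 1 + 0 + 1 (carry in) = 2 → bit 0, carry out 1
  col 5: 0 + 1 + 1 (carry in) = 2 → bit 0, carry out 1
  col 6: 1 + 0 + 1 (carry in) = 2 → bit 0, carry out 1
  col 7: 1 + 1 + 1 (carry in) = 3 → bit 1, carry out 1
  col 8: 1 + 0 + 1 (carry in) = 2 → bit 0, carry out 1
  col 9: 0 + 0 + 1 (carry in) = 1 → bit 1, carry out 0
Reading bits MSB→LSB: 1010000110
Strip leading zeros: 1010000110
= 1010000110


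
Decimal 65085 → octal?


Divide by 8 repeatedly:
65085 ÷ 8 = 8135 remainder 5
8135 ÷ 8 = 1016 remainder 7
1016 ÷ 8 = 127 remainder 0
127 ÷ 8 = 15 remainder 7
15 ÷ 8 = 1 remainder 7
1 ÷ 8 = 0 remainder 1
Reading remainders bottom-up:
= 0o177075


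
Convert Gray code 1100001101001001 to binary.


Gray code: 1100001101001001
MSB stays the same: 1
Each subsequent bit = prev_binary XOR current_gray:
  B[1] = 1 XOR 1 = 0
  B[2] = 0 XOR 0 = 0
  B[3] = 0 XOR 0 = 0
  B[4] = 0 XOR 0 = 0
  B[5] = 0 XOR 0 = 0
  B[6] = 0 XOR 1 = 1
  B[7] = 1 XOR 1 = 0
  B[8] = 0 XOR 0 = 0
  B[9] = 0 XOR 1 = 1
  B[10] = 1 XOR 0 = 1
  B[11] = 1 XOR 0 = 1
  B[12] = 1 XOR 1 = 0
  B[13] = 0 XOR 0 = 0
  B[14] = 0 XOR 0 = 0
  B[15] = 0 XOR 1 = 1
= 1000001001110001 (33393 decimal)


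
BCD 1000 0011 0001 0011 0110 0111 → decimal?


Each 4-bit group → digit:
  1000 → 8
  0011 → 3
  0001 → 1
  0011 → 3
  0110 → 6
  0111 → 7
= 831367


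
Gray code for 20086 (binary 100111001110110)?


Binary: 100111001110110
Gray code: G = B XOR (B >> 1)
B >> 1 = 010011100111011
100111001110110 XOR 010011100111011:
  1 XOR 0 = 1
  0 XOR 1 = 1
  0 XOR 0 = 0
  1 XOR 0 = 1
  1 XOR 1 = 0
  1 XOR 1 = 0
  0 XOR 1 = 1
  0 XOR 0 = 0
  1 XOR 0 = 1
  1 XOR 1 = 0
  1 XOR 1 = 0
  0 XOR 1 = 1
  1 XOR 0 = 1
  1 XOR 1 = 0
  0 XOR 1 = 1
= 110100101001101


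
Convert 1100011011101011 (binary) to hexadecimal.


Group into 4-bit nibbles: 1100011011101011
  1100 = C
  0110 = 6
  1110 = E
  1011 = B
= 0xC6EB


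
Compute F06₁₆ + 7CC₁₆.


Align and add column by column (LSB to MSB, each column mod 16 with carry):
  0F06
+ 07CC
  ----
  col 0: 6(6) + C(12) + 0 (carry in) = 18 → 2(2), carry out 1
  col 1: 0(0) + C(12) + 1 (carry in) = 13 → D(13), carry out 0
  col 2: F(15) + 7(7) + 0 (carry in) = 22 → 6(6), carry out 1
  col 3: 0(0) + 0(0) + 1 (carry in) = 1 → 1(1), carry out 0
Reading digits MSB→LSB: 16D2
Strip leading zeros: 16D2
= 0x16D2


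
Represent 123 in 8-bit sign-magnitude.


Sign bit: 0 (positive)
Magnitude: 123 = 1111011
= 01111011


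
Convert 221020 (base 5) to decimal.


Positional values (base 5):
  0 × 5^0 = 0 × 1 = 0
  2 × 5^1 = 2 × 5 = 10
  0 × 5^2 = 0 × 25 = 0
  1 × 5^3 = 1 × 125 = 125
  2 × 5^4 = 2 × 625 = 1250
  2 × 5^5 = 2 × 3125 = 6250
Sum = 0 + 10 + 0 + 125 + 1250 + 6250
= 7635


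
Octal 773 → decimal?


Positional values:
Position 0: 3 × 8^0 = 3
Position 1: 7 × 8^1 = 56
Position 2: 7 × 8^2 = 448
Sum = 3 + 56 + 448
= 507


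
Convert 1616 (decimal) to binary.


Divide by 2 repeatedly:
1616 ÷ 2 = 808 remainder 0
808 ÷ 2 = 404 remainder 0
404 ÷ 2 = 202 remainder 0
202 ÷ 2 = 101 remainder 0
101 ÷ 2 = 50 remainder 1
50 ÷ 2 = 25 remainder 0
25 ÷ 2 = 12 remainder 1
12 ÷ 2 = 6 remainder 0
6 ÷ 2 = 3 remainder 0
3 ÷ 2 = 1 remainder 1
1 ÷ 2 = 0 remainder 1
Reading remainders bottom-up:
= 11001010000


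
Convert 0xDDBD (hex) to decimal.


Positional values:
Position 0: D × 16^0 = 13 × 1 = 13
Position 1: B × 16^1 = 11 × 16 = 176
Position 2: D × 16^2 = 13 × 256 = 3328
Position 3: D × 16^3 = 13 × 4096 = 53248
Sum = 13 + 176 + 3328 + 53248
= 56765


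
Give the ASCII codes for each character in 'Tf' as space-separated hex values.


String: 'Tf'  (2 characters)
Per-character ASCII lookup:
  'T': uppercase starts at 65: 'T' = 65 + 19 = 84 → 0x54
  'f': lowercase starts at 97: 'f' = 97 + 5 = 102 → 0x66
= 0x54 0x66


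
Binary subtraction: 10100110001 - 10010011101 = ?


Align and subtract column by column (LSB to MSB, borrowing when needed):
  10100110001
- 10010011101
  -----------
  col 0: (1 - 0 borrow-in) - 1 → 1 - 1 = 0, borrow out 0
  col 1: (0 - 0 borrow-in) - 0 → 0 - 0 = 0, borrow out 0
  col 2: (0 - 0 borrow-in) - 1 → borrow from next column: (0+2) - 1 = 1, borrow out 1
  col 3: (0 - 1 borrow-in) - 1 → borrow from next column: (-1+2) - 1 = 0, borrow out 1
  col 4: (1 - 1 borrow-in) - 1 → borrow from next column: (0+2) - 1 = 1, borrow out 1
  col 5: (1 - 1 borrow-in) - 0 → 0 - 0 = 0, borrow out 0
  col 6: (0 - 0 borrow-in) - 0 → 0 - 0 = 0, borrow out 0
  col 7: (0 - 0 borrow-in) - 1 → borrow from next column: (0+2) - 1 = 1, borrow out 1
  col 8: (1 - 1 borrow-in) - 0 → 0 - 0 = 0, borrow out 0
  col 9: (0 - 0 borrow-in) - 0 → 0 - 0 = 0, borrow out 0
  col 10: (1 - 0 borrow-in) - 1 → 1 - 1 = 0, borrow out 0
Reading bits MSB→LSB: 00010010100
Strip leading zeros: 10010100
= 10010100


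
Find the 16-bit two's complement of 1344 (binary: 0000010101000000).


Original: 0000010101000000
Step 1 - Invert all bits: 1111101010111111
Step 2 - Add 1: 1111101010111111 + 1
= 1111101011000000 (represents -1344)


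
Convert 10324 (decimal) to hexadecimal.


Divide by 16 repeatedly:
10324 ÷ 16 = 645 remainder 4 (4)
645 ÷ 16 = 40 remainder 5 (5)
40 ÷ 16 = 2 remainder 8 (8)
2 ÷ 16 = 0 remainder 2 (2)
Reading remainders bottom-up:
= 0x2854


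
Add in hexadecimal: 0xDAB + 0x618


Align and add column by column (LSB to MSB, each column mod 16 with carry):
  0DAB
+ 0618
  ----
  col 0: B(11) + 8(8) + 0 (carry in) = 19 → 3(3), carry out 1
  col 1: A(10) + 1(1) + 1 (carry in) = 12 → C(12), carry out 0
  col 2: D(13) + 6(6) + 0 (carry in) = 19 → 3(3), carry out 1
  col 3: 0(0) + 0(0) + 1 (carry in) = 1 → 1(1), carry out 0
Reading digits MSB→LSB: 13C3
Strip leading zeros: 13C3
= 0x13C3


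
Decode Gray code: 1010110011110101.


Gray code: 1010110011110101
MSB stays the same: 1
Each subsequent bit = prev_binary XOR current_gray:
  B[1] = 1 XOR 0 = 1
  B[2] = 1 XOR 1 = 0
  B[3] = 0 XOR 0 = 0
  B[4] = 0 XOR 1 = 1
  B[5] = 1 XOR 1 = 0
  B[6] = 0 XOR 0 = 0
  B[7] = 0 XOR 0 = 0
  B[8] = 0 XOR 1 = 1
  B[9] = 1 XOR 1 = 0
  B[10] = 0 XOR 1 = 1
  B[11] = 1 XOR 1 = 0
  B[12] = 0 XOR 0 = 0
  B[13] = 0 XOR 1 = 1
  B[14] = 1 XOR 0 = 1
  B[15] = 1 XOR 1 = 0
= 1100100010100110 (51366 decimal)


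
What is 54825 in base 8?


Divide by 8 repeatedly:
54825 ÷ 8 = 6853 remainder 1
6853 ÷ 8 = 856 remainder 5
856 ÷ 8 = 107 remainder 0
107 ÷ 8 = 13 remainder 3
13 ÷ 8 = 1 remainder 5
1 ÷ 8 = 0 remainder 1
Reading remainders bottom-up:
= 0o153051


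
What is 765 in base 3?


Divide by 3 repeatedly:
765 ÷ 3 = 255 remainder 0
255 ÷ 3 = 85 remainder 0
85 ÷ 3 = 28 remainder 1
28 ÷ 3 = 9 remainder 1
9 ÷ 3 = 3 remainder 0
3 ÷ 3 = 1 remainder 0
1 ÷ 3 = 0 remainder 1
Reading remainders bottom-up:
= 1001100


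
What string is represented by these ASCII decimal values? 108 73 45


Codes (decimal): 108 73 45
Per-code ASCII lookup:
  108  (range 97-122: lowercase, 108 - 97 = 11) → 'l'
  73  (range 65-90: uppercase, 73 - 65 = 8) → 'I'
  45  (special character) → '-'
= 'lI-'


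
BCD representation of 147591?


Each digit → 4-bit binary:
  1 → 0001
  4 → 0100
  7 → 0111
  5 → 0101
  9 → 1001
  1 → 0001
= 0001 0100 0111 0101 1001 0001


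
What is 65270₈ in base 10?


Positional values:
Position 0: 0 × 8^0 = 0
Position 1: 7 × 8^1 = 56
Position 2: 2 × 8^2 = 128
Position 3: 5 × 8^3 = 2560
Position 4: 6 × 8^4 = 24576
Sum = 0 + 56 + 128 + 2560 + 24576
= 27320


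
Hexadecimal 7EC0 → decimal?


Positional values:
Position 0: 0 × 16^0 = 0 × 1 = 0
Position 1: C × 16^1 = 12 × 16 = 192
Position 2: E × 16^2 = 14 × 256 = 3584
Position 3: 7 × 16^3 = 7 × 4096 = 28672
Sum = 0 + 192 + 3584 + 28672
= 32448


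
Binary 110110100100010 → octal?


Group into 3-bit groups: 110110100100010
  110 = 6
  110 = 6
  100 = 4
  100 = 4
  010 = 2
= 0o66442


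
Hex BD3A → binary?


Each hex digit → 4 binary bits:
  B = 1011
  D = 1101
  3 = 0011
  A = 1010
Concatenate: 1011 1101 0011 1010
= 1011110100111010


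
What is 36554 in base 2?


Divide by 2 repeatedly:
36554 ÷ 2 = 18277 remainder 0
18277 ÷ 2 = 9138 remainder 1
9138 ÷ 2 = 4569 remainder 0
4569 ÷ 2 = 2284 remainder 1
2284 ÷ 2 = 1142 remainder 0
1142 ÷ 2 = 571 remainder 0
571 ÷ 2 = 285 remainder 1
285 ÷ 2 = 142 remainder 1
142 ÷ 2 = 71 remainder 0
71 ÷ 2 = 35 remainder 1
35 ÷ 2 = 17 remainder 1
17 ÷ 2 = 8 remainder 1
8 ÷ 2 = 4 remainder 0
4 ÷ 2 = 2 remainder 0
2 ÷ 2 = 1 remainder 0
1 ÷ 2 = 0 remainder 1
Reading remainders bottom-up:
= 1000111011001010


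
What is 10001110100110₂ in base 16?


Group into 4-bit nibbles: 0010001110100110
  0010 = 2
  0011 = 3
  1010 = A
  0110 = 6
= 0x23A6


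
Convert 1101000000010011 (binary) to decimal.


Positional values:
Bit 0: 1 × 2^0 = 1
Bit 1: 1 × 2^1 = 2
Bit 4: 1 × 2^4 = 16
Bit 12: 1 × 2^12 = 4096
Bit 14: 1 × 2^14 = 16384
Bit 15: 1 × 2^15 = 32768
Sum = 1 + 2 + 16 + 4096 + 16384 + 32768
= 53267


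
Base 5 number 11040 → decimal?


Positional values (base 5):
  0 × 5^0 = 0 × 1 = 0
  4 × 5^1 = 4 × 5 = 20
  0 × 5^2 = 0 × 25 = 0
  1 × 5^3 = 1 × 125 = 125
  1 × 5^4 = 1 × 625 = 625
Sum = 0 + 20 + 0 + 125 + 625
= 770


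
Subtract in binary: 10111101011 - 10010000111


Align and subtract column by column (LSB to MSB, borrowing when needed):
  10111101011
- 10010000111
  -----------
  col 0: (1 - 0 borrow-in) - 1 → 1 - 1 = 0, borrow out 0
  col 1: (1 - 0 borrow-in) - 1 → 1 - 1 = 0, borrow out 0
  col 2: (0 - 0 borrow-in) - 1 → borrow from next column: (0+2) - 1 = 1, borrow out 1
  col 3: (1 - 1 borrow-in) - 0 → 0 - 0 = 0, borrow out 0
  col 4: (0 - 0 borrow-in) - 0 → 0 - 0 = 0, borrow out 0
  col 5: (1 - 0 borrow-in) - 0 → 1 - 0 = 1, borrow out 0
  col 6: (1 - 0 borrow-in) - 0 → 1 - 0 = 1, borrow out 0
  col 7: (1 - 0 borrow-in) - 1 → 1 - 1 = 0, borrow out 0
  col 8: (1 - 0 borrow-in) - 0 → 1 - 0 = 1, borrow out 0
  col 9: (0 - 0 borrow-in) - 0 → 0 - 0 = 0, borrow out 0
  col 10: (1 - 0 borrow-in) - 1 → 1 - 1 = 0, borrow out 0
Reading bits MSB→LSB: 00101100100
Strip leading zeros: 101100100
= 101100100


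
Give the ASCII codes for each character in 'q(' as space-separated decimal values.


String: 'q('  (2 characters)
Per-character ASCII lookup:
  'q': lowercase starts at 97: 'q' = 97 + 16 = 113
  '(': special character: '(' = 40
= 113 40


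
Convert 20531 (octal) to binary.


Each octal digit → 3 binary bits:
  2 = 010
  0 = 000
  5 = 101
  3 = 011
  1 = 001
Concatenate: 010 000 101 011 001
= 010000101011001


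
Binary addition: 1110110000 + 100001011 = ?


Align and add column by column (LSB to MSB, carry propagating):
  01110110000
+ 00100001011
  -----------
  col 0: 0 + 1 + 0 (carry in) = 1 → bit 1, carry out 0
  col 1: 0 + 1 + 0 (carry in) = 1 → bit 1, carry out 0
  col 2: 0 + 0 + 0 (carry in) = 0 → bit 0, carry out 0
  col 3: 0 + 1 + 0 (carry in) = 1 → bit 1, carry out 0
  col 4: 1 + 0 + 0 (carry in) = 1 → bit 1, carry out 0
  col 5: 1 + 0 + 0 (carry in) = 1 → bit 1, carry out 0
  col 6: 0 + 0 + 0 (carry in) = 0 → bit 0, carry out 0
  col 7: 1 + 0 + 0 (carry in) = 1 → bit 1, carry out 0
  col 8: 1 + 1 + 0 (carry in) = 2 → bit 0, carry out 1
  col 9: 1 + 0 + 1 (carry in) = 2 → bit 0, carry out 1
  col 10: 0 + 0 + 1 (carry in) = 1 → bit 1, carry out 0
Reading bits MSB→LSB: 10010111011
Strip leading zeros: 10010111011
= 10010111011


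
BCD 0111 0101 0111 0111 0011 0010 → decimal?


Each 4-bit group → digit:
  0111 → 7
  0101 → 5
  0111 → 7
  0111 → 7
  0011 → 3
  0010 → 2
= 757732


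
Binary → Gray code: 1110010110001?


Binary: 1110010110001
Gray code: G = B XOR (B >> 1)
B >> 1 = 0111001011000
1110010110001 XOR 0111001011000:
  1 XOR 0 = 1
  1 XOR 1 = 0
  1 XOR 1 = 0
  0 XOR 1 = 1
  0 XOR 0 = 0
  1 XOR 0 = 1
  0 XOR 1 = 1
  1 XOR 0 = 1
  1 XOR 1 = 0
  0 XOR 1 = 1
  0 XOR 0 = 0
  0 XOR 0 = 0
  1 XOR 0 = 1
= 1001011101001


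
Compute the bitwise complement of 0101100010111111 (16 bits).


Original: 0101100010111111
Invert all bits:
  bit 0: 0 → 1
  bit 1: 1 → 0
  bit 2: 0 → 1
  bit 3: 1 → 0
  bit 4: 1 → 0
  bit 5: 0 → 1
  bit 6: 0 → 1
  bit 7: 0 → 1
  bit 8: 1 → 0
  bit 9: 0 → 1
  bit 10: 1 → 0
  bit 11: 1 → 0
  bit 12: 1 → 0
  bit 13: 1 → 0
  bit 14: 1 → 0
  bit 15: 1 → 0
= 1010011101000000


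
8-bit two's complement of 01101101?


Original: 01101101
Step 1 - Invert all bits: 10010010
Step 2 - Add 1: 10010010 + 1
= 10010011 (represents -109)


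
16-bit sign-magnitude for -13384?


Sign bit: 1 (negative)
Magnitude: 13384 = 011010001001000
= 1011010001001000


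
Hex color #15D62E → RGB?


Hex: #15D62E
R = 15₁₆ = 21
G = D6₁₆ = 214
B = 2E₁₆ = 46
= RGB(21, 214, 46)


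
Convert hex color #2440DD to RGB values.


Hex: #2440DD
R = 24₁₆ = 36
G = 40₁₆ = 64
B = DD₁₆ = 221
= RGB(36, 64, 221)


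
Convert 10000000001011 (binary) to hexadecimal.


Group into 4-bit nibbles: 0010000000001011
  0010 = 2
  0000 = 0
  0000 = 0
  1011 = B
= 0x200B


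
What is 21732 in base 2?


Divide by 2 repeatedly:
21732 ÷ 2 = 10866 remainder 0
10866 ÷ 2 = 5433 remainder 0
5433 ÷ 2 = 2716 remainder 1
2716 ÷ 2 = 1358 remainder 0
1358 ÷ 2 = 679 remainder 0
679 ÷ 2 = 339 remainder 1
339 ÷ 2 = 169 remainder 1
169 ÷ 2 = 84 remainder 1
84 ÷ 2 = 42 remainder 0
42 ÷ 2 = 21 remainder 0
21 ÷ 2 = 10 remainder 1
10 ÷ 2 = 5 remainder 0
5 ÷ 2 = 2 remainder 1
2 ÷ 2 = 1 remainder 0
1 ÷ 2 = 0 remainder 1
Reading remainders bottom-up:
= 101010011100100


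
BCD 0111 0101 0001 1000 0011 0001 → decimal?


Each 4-bit group → digit:
  0111 → 7
  0101 → 5
  0001 → 1
  1000 → 8
  0011 → 3
  0001 → 1
= 751831


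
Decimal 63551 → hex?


Divide by 16 repeatedly:
63551 ÷ 16 = 3971 remainder 15 (F)
3971 ÷ 16 = 248 remainder 3 (3)
248 ÷ 16 = 15 remainder 8 (8)
15 ÷ 16 = 0 remainder 15 (F)
Reading remainders bottom-up:
= 0xF83F


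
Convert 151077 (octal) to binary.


Each octal digit → 3 binary bits:
  1 = 001
  5 = 101
  1 = 001
  0 = 000
  7 = 111
  7 = 111
Concatenate: 001 101 001 000 111 111
= 001101001000111111


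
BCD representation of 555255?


Each digit → 4-bit binary:
  5 → 0101
  5 → 0101
  5 → 0101
  2 → 0010
  5 → 0101
  5 → 0101
= 0101 0101 0101 0010 0101 0101


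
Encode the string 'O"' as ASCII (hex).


String: 'O"'  (2 characters)
Per-character ASCII lookup:
  'O': uppercase starts at 65: 'O' = 65 + 14 = 79 → 0x4F
  '"': special character: '"' = 34 → 0x22
= 0x4F 0x22


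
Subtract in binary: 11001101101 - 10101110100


Align and subtract column by column (LSB to MSB, borrowing when needed):
  11001101101
- 10101110100
  -----------
  col 0: (1 - 0 borrow-in) - 0 → 1 - 0 = 1, borrow out 0
  col 1: (0 - 0 borrow-in) - 0 → 0 - 0 = 0, borrow out 0
  col 2: (1 - 0 borrow-in) - 1 → 1 - 1 = 0, borrow out 0
  col 3: (1 - 0 borrow-in) - 0 → 1 - 0 = 1, borrow out 0
  col 4: (0 - 0 borrow-in) - 1 → borrow from next column: (0+2) - 1 = 1, borrow out 1
  col 5: (1 - 1 borrow-in) - 1 → borrow from next column: (0+2) - 1 = 1, borrow out 1
  col 6: (1 - 1 borrow-in) - 1 → borrow from next column: (0+2) - 1 = 1, borrow out 1
  col 7: (0 - 1 borrow-in) - 0 → borrow from next column: (-1+2) - 0 = 1, borrow out 1
  col 8: (0 - 1 borrow-in) - 1 → borrow from next column: (-1+2) - 1 = 0, borrow out 1
  col 9: (1 - 1 borrow-in) - 0 → 0 - 0 = 0, borrow out 0
  col 10: (1 - 0 borrow-in) - 1 → 1 - 1 = 0, borrow out 0
Reading bits MSB→LSB: 00011111001
Strip leading zeros: 11111001
= 11111001


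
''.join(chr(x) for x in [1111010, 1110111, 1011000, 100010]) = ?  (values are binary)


Codes (binary): 1111010 1110111 1011000 100010
Per-code ASCII lookup:
  1111010 = 122  (range 97-122: lowercase, 122 - 97 = 25) → 'z'
  1110111 = 119  (range 97-122: lowercase, 119 - 97 = 22) → 'w'
  1011000 = 88  (range 65-90: uppercase, 88 - 65 = 23) → 'X'
  100010 = 34  (special character) → '"'
= 'zwX"'


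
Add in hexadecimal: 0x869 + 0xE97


Align and add column by column (LSB to MSB, each column mod 16 with carry):
  0869
+ 0E97
  ----
  col 0: 9(9) + 7(7) + 0 (carry in) = 16 → 0(0), carry out 1
  col 1: 6(6) + 9(9) + 1 (carry in) = 16 → 0(0), carry out 1
  col 2: 8(8) + E(14) + 1 (carry in) = 23 → 7(7), carry out 1
  col 3: 0(0) + 0(0) + 1 (carry in) = 1 → 1(1), carry out 0
Reading digits MSB→LSB: 1700
Strip leading zeros: 1700
= 0x1700


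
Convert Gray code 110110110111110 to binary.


Gray code: 110110110111110
MSB stays the same: 1
Each subsequent bit = prev_binary XOR current_gray:
  B[1] = 1 XOR 1 = 0
  B[2] = 0 XOR 0 = 0
  B[3] = 0 XOR 1 = 1
  B[4] = 1 XOR 1 = 0
  B[5] = 0 XOR 0 = 0
  B[6] = 0 XOR 1 = 1
  B[7] = 1 XOR 1 = 0
  B[8] = 0 XOR 0 = 0
  B[9] = 0 XOR 1 = 1
  B[10] = 1 XOR 1 = 0
  B[11] = 0 XOR 1 = 1
  B[12] = 1 XOR 1 = 0
  B[13] = 0 XOR 1 = 1
  B[14] = 1 XOR 0 = 1
= 100100100101011 (18731 decimal)


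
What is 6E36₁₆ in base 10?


Positional values:
Position 0: 6 × 16^0 = 6 × 1 = 6
Position 1: 3 × 16^1 = 3 × 16 = 48
Position 2: E × 16^2 = 14 × 256 = 3584
Position 3: 6 × 16^3 = 6 × 4096 = 24576
Sum = 6 + 48 + 3584 + 24576
= 28214


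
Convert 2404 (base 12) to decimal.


Positional values (base 12):
  4 × 12^0 = 4 × 1 = 4
  0 × 12^1 = 0 × 12 = 0
  4 × 12^2 = 4 × 144 = 576
  2 × 12^3 = 2 × 1728 = 3456
Sum = 4 + 0 + 576 + 3456
= 4036


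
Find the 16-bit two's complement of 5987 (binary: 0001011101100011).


Original: 0001011101100011
Step 1 - Invert all bits: 1110100010011100
Step 2 - Add 1: 1110100010011100 + 1
= 1110100010011101 (represents -5987)


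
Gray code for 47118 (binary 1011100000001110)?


Binary: 1011100000001110
Gray code: G = B XOR (B >> 1)
B >> 1 = 0101110000000111
1011100000001110 XOR 0101110000000111:
  1 XOR 0 = 1
  0 XOR 1 = 1
  1 XOR 0 = 1
  1 XOR 1 = 0
  1 XOR 1 = 0
  0 XOR 1 = 1
  0 XOR 0 = 0
  0 XOR 0 = 0
  0 XOR 0 = 0
  0 XOR 0 = 0
  0 XOR 0 = 0
  0 XOR 0 = 0
  1 XOR 0 = 1
  1 XOR 1 = 0
  1 XOR 1 = 0
  0 XOR 1 = 1
= 1110010000001001


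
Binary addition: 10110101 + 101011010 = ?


Align and add column by column (LSB to MSB, carry propagating):
  0010110101
+ 0101011010
  ----------
  col 0: 1 + 0 + 0 (carry in) = 1 → bit 1, carry out 0
  col 1: 0 + 1 + 0 (carry in) = 1 → bit 1, carry out 0
  col 2: 1 + 0 + 0 (carry in) = 1 → bit 1, carry out 0
  col 3: 0 + 1 + 0 (carry in) = 1 → bit 1, carry out 0
  col 4: 1 + 1 + 0 (carry in) = 2 → bit 0, carry out 1
  col 5: 1 + 0 + 1 (carry in) = 2 → bit 0, carry out 1
  col 6: 0 + 1 + 1 (carry in) = 2 → bit 0, carry out 1
  col 7: 1 + 0 + 1 (carry in) = 2 → bit 0, carry out 1
  col 8: 0 + 1 + 1 (carry in) = 2 → bit 0, carry out 1
  col 9: 0 + 0 + 1 (carry in) = 1 → bit 1, carry out 0
Reading bits MSB→LSB: 1000001111
Strip leading zeros: 1000001111
= 1000001111


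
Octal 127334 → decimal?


Positional values:
Position 0: 4 × 8^0 = 4
Position 1: 3 × 8^1 = 24
Position 2: 3 × 8^2 = 192
Position 3: 7 × 8^3 = 3584
Position 4: 2 × 8^4 = 8192
Position 5: 1 × 8^5 = 32768
Sum = 4 + 24 + 192 + 3584 + 8192 + 32768
= 44764


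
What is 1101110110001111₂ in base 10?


Positional values:
Bit 0: 1 × 2^0 = 1
Bit 1: 1 × 2^1 = 2
Bit 2: 1 × 2^2 = 4
Bit 3: 1 × 2^3 = 8
Bit 7: 1 × 2^7 = 128
Bit 8: 1 × 2^8 = 256
Bit 10: 1 × 2^10 = 1024
Bit 11: 1 × 2^11 = 2048
Bit 12: 1 × 2^12 = 4096
Bit 14: 1 × 2^14 = 16384
Bit 15: 1 × 2^15 = 32768
Sum = 1 + 2 + 4 + 8 + 128 + 256 + 1024 + 2048 + 4096 + 16384 + 32768
= 56719


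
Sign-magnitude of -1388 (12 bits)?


Sign bit: 1 (negative)
Magnitude: 1388 = 10101101100
= 110101101100


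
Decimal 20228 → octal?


Divide by 8 repeatedly:
20228 ÷ 8 = 2528 remainder 4
2528 ÷ 8 = 316 remainder 0
316 ÷ 8 = 39 remainder 4
39 ÷ 8 = 4 remainder 7
4 ÷ 8 = 0 remainder 4
Reading remainders bottom-up:
= 0o47404


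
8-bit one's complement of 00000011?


Original: 00000011
Invert all bits:
  bit 0: 0 → 1
  bit 1: 0 → 1
  bit 2: 0 → 1
  bit 3: 0 → 1
  bit 4: 0 → 1
  bit 5: 0 → 1
  bit 6: 1 → 0
  bit 7: 1 → 0
= 11111100


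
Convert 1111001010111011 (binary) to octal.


Group into 3-bit groups: 001111001010111011
  001 = 1
  111 = 7
  001 = 1
  010 = 2
  111 = 7
  011 = 3
= 0o171273


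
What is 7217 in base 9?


Divide by 9 repeatedly:
7217 ÷ 9 = 801 remainder 8
801 ÷ 9 = 89 remainder 0
89 ÷ 9 = 9 remainder 8
9 ÷ 9 = 1 remainder 0
1 ÷ 9 = 0 remainder 1
Reading remainders bottom-up:
= 10808


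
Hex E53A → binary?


Each hex digit → 4 binary bits:
  E = 1110
  5 = 0101
  3 = 0011
  A = 1010
Concatenate: 1110 0101 0011 1010
= 1110010100111010


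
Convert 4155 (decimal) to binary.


Divide by 2 repeatedly:
4155 ÷ 2 = 2077 remainder 1
2077 ÷ 2 = 1038 remainder 1
1038 ÷ 2 = 519 remainder 0
519 ÷ 2 = 259 remainder 1
259 ÷ 2 = 129 remainder 1
129 ÷ 2 = 64 remainder 1
64 ÷ 2 = 32 remainder 0
32 ÷ 2 = 16 remainder 0
16 ÷ 2 = 8 remainder 0
8 ÷ 2 = 4 remainder 0
4 ÷ 2 = 2 remainder 0
2 ÷ 2 = 1 remainder 0
1 ÷ 2 = 0 remainder 1
Reading remainders bottom-up:
= 1000000111011


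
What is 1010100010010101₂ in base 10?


Positional values:
Bit 0: 1 × 2^0 = 1
Bit 2: 1 × 2^2 = 4
Bit 4: 1 × 2^4 = 16
Bit 7: 1 × 2^7 = 128
Bit 11: 1 × 2^11 = 2048
Bit 13: 1 × 2^13 = 8192
Bit 15: 1 × 2^15 = 32768
Sum = 1 + 4 + 16 + 128 + 2048 + 8192 + 32768
= 43157


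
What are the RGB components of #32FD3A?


Hex: #32FD3A
R = 32₁₆ = 50
G = FD₁₆ = 253
B = 3A₁₆ = 58
= RGB(50, 253, 58)


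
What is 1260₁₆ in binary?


Each hex digit → 4 binary bits:
  1 = 0001
  2 = 0010
  6 = 0110
  0 = 0000
Concatenate: 0001 0010 0110 0000
= 0001001001100000


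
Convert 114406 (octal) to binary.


Each octal digit → 3 binary bits:
  1 = 001
  1 = 001
  4 = 100
  4 = 100
  0 = 000
  6 = 110
Concatenate: 001 001 100 100 000 110
= 001001100100000110


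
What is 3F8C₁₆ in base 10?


Positional values:
Position 0: C × 16^0 = 12 × 1 = 12
Position 1: 8 × 16^1 = 8 × 16 = 128
Position 2: F × 16^2 = 15 × 256 = 3840
Position 3: 3 × 16^3 = 3 × 4096 = 12288
Sum = 12 + 128 + 3840 + 12288
= 16268


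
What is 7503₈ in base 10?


Positional values:
Position 0: 3 × 8^0 = 3
Position 1: 0 × 8^1 = 0
Position 2: 5 × 8^2 = 320
Position 3: 7 × 8^3 = 3584
Sum = 3 + 0 + 320 + 3584
= 3907


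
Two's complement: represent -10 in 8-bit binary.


Original: 00001010
Step 1 - Invert all bits: 11110101
Step 2 - Add 1: 11110101 + 1
= 11110110 (represents -10)


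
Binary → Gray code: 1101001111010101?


Binary: 1101001111010101
Gray code: G = B XOR (B >> 1)
B >> 1 = 0110100111101010
1101001111010101 XOR 0110100111101010:
  1 XOR 0 = 1
  1 XOR 1 = 0
  0 XOR 1 = 1
  1 XOR 0 = 1
  0 XOR 1 = 1
  0 XOR 0 = 0
  1 XOR 0 = 1
  1 XOR 1 = 0
  1 XOR 1 = 0
  1 XOR 1 = 0
  0 XOR 1 = 1
  1 XOR 0 = 1
  0 XOR 1 = 1
  1 XOR 0 = 1
  0 XOR 1 = 1
  1 XOR 0 = 1
= 1011101000111111


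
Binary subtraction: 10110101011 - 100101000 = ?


Align and subtract column by column (LSB to MSB, borrowing when needed):
  10110101011
- 00100101000
  -----------
  col 0: (1 - 0 borrow-in) - 0 → 1 - 0 = 1, borrow out 0
  col 1: (1 - 0 borrow-in) - 0 → 1 - 0 = 1, borrow out 0
  col 2: (0 - 0 borrow-in) - 0 → 0 - 0 = 0, borrow out 0
  col 3: (1 - 0 borrow-in) - 1 → 1 - 1 = 0, borrow out 0
  col 4: (0 - 0 borrow-in) - 0 → 0 - 0 = 0, borrow out 0
  col 5: (1 - 0 borrow-in) - 1 → 1 - 1 = 0, borrow out 0
  col 6: (0 - 0 borrow-in) - 0 → 0 - 0 = 0, borrow out 0
  col 7: (1 - 0 borrow-in) - 0 → 1 - 0 = 1, borrow out 0
  col 8: (1 - 0 borrow-in) - 1 → 1 - 1 = 0, borrow out 0
  col 9: (0 - 0 borrow-in) - 0 → 0 - 0 = 0, borrow out 0
  col 10: (1 - 0 borrow-in) - 0 → 1 - 0 = 1, borrow out 0
Reading bits MSB→LSB: 10010000011
Strip leading zeros: 10010000011
= 10010000011


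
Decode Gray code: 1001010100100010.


Gray code: 1001010100100010
MSB stays the same: 1
Each subsequent bit = prev_binary XOR current_gray:
  B[1] = 1 XOR 0 = 1
  B[2] = 1 XOR 0 = 1
  B[3] = 1 XOR 1 = 0
  B[4] = 0 XOR 0 = 0
  B[5] = 0 XOR 1 = 1
  B[6] = 1 XOR 0 = 1
  B[7] = 1 XOR 1 = 0
  B[8] = 0 XOR 0 = 0
  B[9] = 0 XOR 0 = 0
  B[10] = 0 XOR 1 = 1
  B[11] = 1 XOR 0 = 1
  B[12] = 1 XOR 0 = 1
  B[13] = 1 XOR 0 = 1
  B[14] = 1 XOR 1 = 0
  B[15] = 0 XOR 0 = 0
= 1110011000111100 (58940 decimal)


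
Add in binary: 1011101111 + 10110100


Align and add column by column (LSB to MSB, carry propagating):
  01011101111
+ 00010110100
  -----------
  col 0: 1 + 0 + 0 (carry in) = 1 → bit 1, carry out 0
  col 1: 1 + 0 + 0 (carry in) = 1 → bit 1, carry out 0
  col 2: 1 + 1 + 0 (carry in) = 2 → bit 0, carry out 1
  col 3: 1 + 0 + 1 (carry in) = 2 → bit 0, carry out 1
  col 4: 0 + 1 + 1 (carry in) = 2 → bit 0, carry out 1
  col 5: 1 + 1 + 1 (carry in) = 3 → bit 1, carry out 1
  col 6: 1 + 0 + 1 (carry in) = 2 → bit 0, carry out 1
  col 7: 1 + 1 + 1 (carry in) = 3 → bit 1, carry out 1
  col 8: 0 + 0 + 1 (carry in) = 1 → bit 1, carry out 0
  col 9: 1 + 0 + 0 (carry in) = 1 → bit 1, carry out 0
  col 10: 0 + 0 + 0 (carry in) = 0 → bit 0, carry out 0
Reading bits MSB→LSB: 01110100011
Strip leading zeros: 1110100011
= 1110100011


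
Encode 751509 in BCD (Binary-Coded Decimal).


Each digit → 4-bit binary:
  7 → 0111
  5 → 0101
  1 → 0001
  5 → 0101
  0 → 0000
  9 → 1001
= 0111 0101 0001 0101 0000 1001


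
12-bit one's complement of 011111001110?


Original: 011111001110
Invert all bits:
  bit 0: 0 → 1
  bit 1: 1 → 0
  bit 2: 1 → 0
  bit 3: 1 → 0
  bit 4: 1 → 0
  bit 5: 1 → 0
  bit 6: 0 → 1
  bit 7: 0 → 1
  bit 8: 1 → 0
  bit 9: 1 → 0
  bit 10: 1 → 0
  bit 11: 0 → 1
= 100000110001


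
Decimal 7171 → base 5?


Divide by 5 repeatedly:
7171 ÷ 5 = 1434 remainder 1
1434 ÷ 5 = 286 remainder 4
286 ÷ 5 = 57 remainder 1
57 ÷ 5 = 11 remainder 2
11 ÷ 5 = 2 remainder 1
2 ÷ 5 = 0 remainder 2
Reading remainders bottom-up:
= 212141


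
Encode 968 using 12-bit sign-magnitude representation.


Sign bit: 0 (positive)
Magnitude: 968 = 01111001000
= 001111001000


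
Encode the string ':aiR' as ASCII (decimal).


String: ':aiR'  (4 characters)
Per-character ASCII lookup:
  ':': special character: ':' = 58
  'a': lowercase starts at 97: 'a' = 97 + 0 = 97
  'i': lowercase starts at 97: 'i' = 97 + 8 = 105
  'R': uppercase starts at 65: 'R' = 65 + 17 = 82
= 58 97 105 82


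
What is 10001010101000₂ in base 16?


Group into 4-bit nibbles: 0010001010101000
  0010 = 2
  0010 = 2
  1010 = A
  1000 = 8
= 0x22A8


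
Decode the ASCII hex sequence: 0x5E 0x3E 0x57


Codes (hex): 0x5E 0x3E 0x57
Per-code ASCII lookup:
  0x5E = 94  (special character) → '^'
  0x3E = 62  (special character) → '>'
  0x57 = 87  (range 65-90: uppercase, 87 - 65 = 22) → 'W'
= '^>W'


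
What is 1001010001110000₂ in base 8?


Group into 3-bit groups: 001001010001110000
  001 = 1
  001 = 1
  010 = 2
  001 = 1
  110 = 6
  000 = 0
= 0o112160


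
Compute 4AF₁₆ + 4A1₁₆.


Align and add column by column (LSB to MSB, each column mod 16 with carry):
  04AF
+ 04A1
  ----
  col 0: F(15) + 1(1) + 0 (carry in) = 16 → 0(0), carry out 1
  col 1: A(10) + A(10) + 1 (carry in) = 21 → 5(5), carry out 1
  col 2: 4(4) + 4(4) + 1 (carry in) = 9 → 9(9), carry out 0
  col 3: 0(0) + 0(0) + 0 (carry in) = 0 → 0(0), carry out 0
Reading digits MSB→LSB: 0950
Strip leading zeros: 950
= 0x950


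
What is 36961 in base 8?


Divide by 8 repeatedly:
36961 ÷ 8 = 4620 remainder 1
4620 ÷ 8 = 577 remainder 4
577 ÷ 8 = 72 remainder 1
72 ÷ 8 = 9 remainder 0
9 ÷ 8 = 1 remainder 1
1 ÷ 8 = 0 remainder 1
Reading remainders bottom-up:
= 0o110141


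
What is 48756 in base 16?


Divide by 16 repeatedly:
48756 ÷ 16 = 3047 remainder 4 (4)
3047 ÷ 16 = 190 remainder 7 (7)
190 ÷ 16 = 11 remainder 14 (E)
11 ÷ 16 = 0 remainder 11 (B)
Reading remainders bottom-up:
= 0xBE74
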